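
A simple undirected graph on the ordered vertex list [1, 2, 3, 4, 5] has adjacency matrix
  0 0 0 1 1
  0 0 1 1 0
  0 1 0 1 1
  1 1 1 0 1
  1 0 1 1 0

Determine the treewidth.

2

A width-2 tree decomposition is:
Bags: B1 = {3, 4, 5}  B2 = {1, 4, 5}  B3 = {2, 3, 4}
Tree: B1–B2, B1–B3
The largest bag has 3 vertices, giving width 2; this decomposition certifies tw(G) ≤ 2. Conversely, {1, 4, 5} is a clique of size 3, and the vertices of any clique must share a bag in every tree decomposition; so some bag has ≥ 3 vertices and tw(G) ≥ 2. Hence tw(G) = 2 exactly.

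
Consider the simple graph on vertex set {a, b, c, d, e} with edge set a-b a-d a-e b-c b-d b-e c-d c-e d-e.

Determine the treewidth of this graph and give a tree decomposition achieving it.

Treewidth 3.
One optimal decomposition is:
Bags: B1 = {b, c, d, e}  B2 = {a, b, d, e}
Tree: B1–B2

Every bag has size at most 4, so the width is 4 − 1 = 3 and tw(G) ≤ 3. Conversely, {b, c, d, e} is a clique of size 4, and the vertices of any clique must share a bag in every tree decomposition; so some bag has ≥ 4 vertices and tw(G) ≥ 3. Therefore the treewidth is 3.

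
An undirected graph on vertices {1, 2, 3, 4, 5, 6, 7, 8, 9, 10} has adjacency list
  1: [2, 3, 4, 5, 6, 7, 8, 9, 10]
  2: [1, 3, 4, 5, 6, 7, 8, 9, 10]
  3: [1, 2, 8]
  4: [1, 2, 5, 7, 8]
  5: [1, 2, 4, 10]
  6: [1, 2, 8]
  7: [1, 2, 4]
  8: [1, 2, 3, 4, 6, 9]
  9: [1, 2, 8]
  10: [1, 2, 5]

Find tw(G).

A width-3 tree decomposition is:
Bags: B1 = {1, 2, 6, 8}  B2 = {1, 2, 8, 9}  B3 = {1, 2, 4, 8}  B4 = {1, 2, 4, 5}  B5 = {1, 2, 5, 10}  B6 = {1, 2, 3, 8}  B7 = {1, 2, 4, 7}
Tree: B1–B2, B2–B3, B3–B4, B4–B5, B1–B6, B3–B7
The largest bag has 4 vertices, giving width 3; this decomposition certifies tw(G) ≤ 3. Conversely, {1, 2, 8, 9} is a clique of size 4, and the vertices of any clique must share a bag in every tree decomposition; so some bag has ≥ 4 vertices and tw(G) ≥ 3. Combining the bounds, tw(G) = 3.

3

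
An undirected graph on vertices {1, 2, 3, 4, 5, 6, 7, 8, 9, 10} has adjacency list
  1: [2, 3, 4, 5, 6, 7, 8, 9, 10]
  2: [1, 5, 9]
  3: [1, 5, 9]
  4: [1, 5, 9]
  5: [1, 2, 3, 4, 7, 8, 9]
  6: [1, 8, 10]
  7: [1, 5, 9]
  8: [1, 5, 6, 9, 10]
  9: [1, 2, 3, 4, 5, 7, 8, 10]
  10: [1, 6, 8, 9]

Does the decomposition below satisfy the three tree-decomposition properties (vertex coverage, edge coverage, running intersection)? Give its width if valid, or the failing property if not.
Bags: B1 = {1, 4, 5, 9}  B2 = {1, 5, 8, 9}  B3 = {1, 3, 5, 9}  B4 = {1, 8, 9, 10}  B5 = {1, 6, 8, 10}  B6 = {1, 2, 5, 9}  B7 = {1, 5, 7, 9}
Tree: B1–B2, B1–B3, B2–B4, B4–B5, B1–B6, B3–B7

Checking the three conditions: (i) the bags cover all of {1, 2, 3, 4, 5, 6, 7, 8, 9, 10}; (ii) for each edge, some bag contains both endpoints; (iii) the bags containing any fixed vertex form a subtree. All hold, so the decomposition is valid with width 4 − 1 = 3.

Yes; width 3.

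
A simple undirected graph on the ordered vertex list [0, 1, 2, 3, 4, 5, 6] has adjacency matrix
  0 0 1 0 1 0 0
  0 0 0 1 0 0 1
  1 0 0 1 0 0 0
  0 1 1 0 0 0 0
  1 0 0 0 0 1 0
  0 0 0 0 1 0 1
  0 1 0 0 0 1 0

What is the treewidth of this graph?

2

A width-2 tree decomposition is:
Bags: B1 = {0, 2, 4}  B2 = {2, 4, 5}  B3 = {2, 5, 6}  B4 = {1, 2, 6}  B5 = {1, 2, 3}
Tree: B1–B2, B2–B3, B3–B4, B4–B5
Every bag has size at most 3, so the width is 3 − 1 = 2 and tw(G) ≤ 2. Since 2–0–4–5–6–1–3–2 is a cycle in G, G is not acyclic. Forests are exactly the graphs of treewidth ≤ 1, so tw(G) ≥ 2. The upper and lower bounds meet at 2, so that is the treewidth.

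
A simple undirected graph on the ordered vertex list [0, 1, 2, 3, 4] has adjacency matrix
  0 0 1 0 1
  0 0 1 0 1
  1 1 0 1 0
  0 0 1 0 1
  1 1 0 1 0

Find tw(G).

2

A width-2 tree decomposition is:
Bags: B1 = {2, 3, 4}  B2 = {1, 2, 4}  B3 = {0, 2, 4}
Tree: B1–B2, B2–B3
Each bag holds 3 vertices, so the decomposition has width 2, which upper-bounds the treewidth. For the lower bound, G contains the cycle 3–4–1–2–3, so G is not a forest; only forests have treewidth ≤ 1, hence tw(G) ≥ 2. The upper and lower bounds meet at 2, so that is the treewidth.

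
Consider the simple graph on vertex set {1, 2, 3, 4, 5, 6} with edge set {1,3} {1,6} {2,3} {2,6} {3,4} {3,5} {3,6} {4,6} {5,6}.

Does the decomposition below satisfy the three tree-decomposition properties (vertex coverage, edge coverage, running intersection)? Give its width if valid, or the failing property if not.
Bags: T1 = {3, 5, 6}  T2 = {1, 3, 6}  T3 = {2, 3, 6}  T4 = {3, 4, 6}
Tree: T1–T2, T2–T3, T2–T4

Vertex coverage: the bags together contain {1, 2, 3, 4, 5, 6}, the full vertex set. Edge coverage: each edge of G has both endpoints in at least one bag. Running intersection: for every vertex, the bags containing it form a connected subtree. All three properties hold, so this is a valid tree decomposition of width max|bag| − 1 = 2, and hence tw(G) ≤ 2.

Yes; width 2.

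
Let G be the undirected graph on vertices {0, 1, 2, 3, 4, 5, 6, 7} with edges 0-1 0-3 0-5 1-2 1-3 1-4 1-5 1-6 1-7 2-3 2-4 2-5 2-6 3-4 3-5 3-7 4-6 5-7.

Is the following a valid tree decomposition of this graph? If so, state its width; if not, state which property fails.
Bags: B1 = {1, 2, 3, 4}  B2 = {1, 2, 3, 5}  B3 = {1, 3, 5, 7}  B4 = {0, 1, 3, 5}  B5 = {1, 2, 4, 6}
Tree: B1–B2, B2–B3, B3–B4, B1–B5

Yes; width 3.

Vertex coverage: the bags together contain {0, 1, 2, 3, 4, 5, 6, 7}, the full vertex set. Edge coverage: each edge of G has both endpoints in at least one bag. Running intersection: for every vertex, the bags containing it form a connected subtree. All three properties hold, so this is a valid tree decomposition of width max|bag| − 1 = 3, and hence tw(G) ≤ 3.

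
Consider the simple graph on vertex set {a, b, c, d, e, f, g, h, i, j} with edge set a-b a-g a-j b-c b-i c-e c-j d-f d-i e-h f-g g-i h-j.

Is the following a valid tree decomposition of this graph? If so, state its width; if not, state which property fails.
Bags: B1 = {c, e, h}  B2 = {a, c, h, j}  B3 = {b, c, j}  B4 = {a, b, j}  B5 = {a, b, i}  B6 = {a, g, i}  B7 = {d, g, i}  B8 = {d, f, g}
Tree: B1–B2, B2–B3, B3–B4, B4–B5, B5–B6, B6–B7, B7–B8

A tree decomposition must satisfy three properties: every vertex lies in some bag; for every edge, both endpoints lie together in some bag; and for every vertex, the bags containing it form a connected subtree. Here bags containing vertex a are not connected in the tree, so the decomposition is invalid.

No — bags containing vertex a are not connected in the tree.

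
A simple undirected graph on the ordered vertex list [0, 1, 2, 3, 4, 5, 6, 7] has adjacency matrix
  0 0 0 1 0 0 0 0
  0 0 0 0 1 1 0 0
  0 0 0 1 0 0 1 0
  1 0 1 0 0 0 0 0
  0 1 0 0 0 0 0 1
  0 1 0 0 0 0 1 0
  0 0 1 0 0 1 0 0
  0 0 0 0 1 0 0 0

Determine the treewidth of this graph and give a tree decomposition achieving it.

Treewidth 1.
One optimal decomposition is:
Bags: B1 = {4, 7}  B2 = {1, 4}  B3 = {1, 5}  B4 = {5, 6}  B5 = {2, 6}  B6 = {2, 3}  B7 = {0, 3}
Tree: B1–B2, B2–B3, B3–B4, B4–B5, B5–B6, B6–B7

Each bag holds 2 vertices, so the decomposition has width 1, which upper-bounds the treewidth. Any graph with an edge has treewidth ≥ 1, and G has the edge 7–4. Hence tw(G) = 1 exactly.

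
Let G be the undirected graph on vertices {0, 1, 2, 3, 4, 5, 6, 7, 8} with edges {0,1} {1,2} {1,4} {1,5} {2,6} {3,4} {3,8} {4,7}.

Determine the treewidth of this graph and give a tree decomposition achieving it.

Every bag has size at most 2, so the width is 2 − 1 = 1 and tw(G) ≤ 1. Since G has at least one edge (e.g. 2–1), it is not an edgeless graph, so tw(G) ≥ 1. Hence tw(G) = 1 exactly.

Treewidth 1.
One optimal decomposition is:
Bags: B1 = {1, 2}  B2 = {1, 4}  B3 = {0, 1}  B4 = {2, 6}  B5 = {1, 5}  B6 = {3, 4}  B7 = {3, 8}  B8 = {4, 7}
Tree: B1–B2, B2–B3, B1–B4, B3–B5, B2–B6, B6–B7, B6–B8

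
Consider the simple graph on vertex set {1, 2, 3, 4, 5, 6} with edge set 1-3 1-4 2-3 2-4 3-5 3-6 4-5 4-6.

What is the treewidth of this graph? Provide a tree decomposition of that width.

Treewidth 2.
One optimal decomposition is:
Bags: B1 = {3, 4, 5}  B2 = {1, 3, 4}  B3 = {2, 3, 4}  B4 = {3, 4, 6}
Tree: B1–B2, B2–B3, B3–B4

Every bag has size at most 3, so the width is 3 − 1 = 2 and tw(G) ≤ 2. Since 5–3–1–4–5 is a cycle in G, G is not acyclic. Forests are exactly the graphs of treewidth ≤ 1, so tw(G) ≥ 2. Hence tw(G) = 2 exactly.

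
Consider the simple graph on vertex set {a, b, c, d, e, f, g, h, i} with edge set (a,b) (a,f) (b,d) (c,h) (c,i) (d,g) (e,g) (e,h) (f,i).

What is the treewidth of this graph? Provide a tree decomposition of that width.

Every bag has size at most 3, so the width is 3 − 1 = 2 and tw(G) ≤ 2. Since h–c–i–f–a–b–d–g–e–h is a cycle in G, G is not acyclic. Forests are exactly the graphs of treewidth ≤ 1, so tw(G) ≥ 2. Hence tw(G) = 2 exactly.

Treewidth 2.
One optimal decomposition is:
Bags: B1 = {c, h, i}  B2 = {f, h, i}  B3 = {a, f, h}  B4 = {a, b, h}  B5 = {b, d, h}  B6 = {d, g, h}  B7 = {e, g, h}
Tree: B1–B2, B2–B3, B3–B4, B4–B5, B5–B6, B6–B7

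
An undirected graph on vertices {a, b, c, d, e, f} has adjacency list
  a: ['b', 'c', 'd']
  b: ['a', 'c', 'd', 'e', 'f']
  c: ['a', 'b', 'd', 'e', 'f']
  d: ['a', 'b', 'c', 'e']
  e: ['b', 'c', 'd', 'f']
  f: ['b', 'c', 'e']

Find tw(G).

A width-3 tree decomposition is:
Bags: B1 = {b, c, e, f}  B2 = {b, c, d, e}  B3 = {a, b, c, d}
Tree: B1–B2, B2–B3
Each bag holds 4 vertices, so the decomposition has width 3, which upper-bounds the treewidth. For the lower bound, the 4 vertices {b, c, d, e} are pairwise adjacent, and any tree decomposition puts a clique entirely inside one bag — forcing width ≥ 3. Hence tw(G) = 3 exactly.

3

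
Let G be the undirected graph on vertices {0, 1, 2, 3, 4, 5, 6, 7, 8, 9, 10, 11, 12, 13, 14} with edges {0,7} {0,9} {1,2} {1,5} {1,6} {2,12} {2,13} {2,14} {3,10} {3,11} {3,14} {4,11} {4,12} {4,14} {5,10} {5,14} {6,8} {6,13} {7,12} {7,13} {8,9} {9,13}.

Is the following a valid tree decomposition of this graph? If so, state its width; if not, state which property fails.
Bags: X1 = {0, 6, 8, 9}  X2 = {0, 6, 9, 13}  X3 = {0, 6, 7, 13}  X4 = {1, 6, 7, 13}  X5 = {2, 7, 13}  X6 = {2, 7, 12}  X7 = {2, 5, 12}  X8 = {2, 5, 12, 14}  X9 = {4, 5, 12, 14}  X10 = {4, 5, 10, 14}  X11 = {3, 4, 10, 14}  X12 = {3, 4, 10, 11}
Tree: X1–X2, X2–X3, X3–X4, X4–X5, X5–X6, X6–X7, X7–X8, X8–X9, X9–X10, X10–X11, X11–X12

A tree decomposition must satisfy three properties: every vertex lies in some bag; for every edge, both endpoints lie together in some bag; and for every vertex, the bags containing it form a connected subtree. Here edge (1,2) lies in no bag, so the decomposition is invalid.

No — edge (1,2) lies in no bag.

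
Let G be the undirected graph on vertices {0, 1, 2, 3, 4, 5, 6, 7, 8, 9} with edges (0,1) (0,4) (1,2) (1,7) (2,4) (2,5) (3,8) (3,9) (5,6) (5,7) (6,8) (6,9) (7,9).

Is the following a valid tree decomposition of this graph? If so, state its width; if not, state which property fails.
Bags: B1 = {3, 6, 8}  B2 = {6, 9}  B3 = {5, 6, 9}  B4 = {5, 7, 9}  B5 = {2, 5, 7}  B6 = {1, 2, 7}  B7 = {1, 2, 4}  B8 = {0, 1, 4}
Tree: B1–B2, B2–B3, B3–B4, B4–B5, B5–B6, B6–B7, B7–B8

A tree decomposition must satisfy three properties: every vertex lies in some bag; for every edge, both endpoints lie together in some bag; and for every vertex, the bags containing it form a connected subtree. Here edge (3,9) lies in no bag, so the decomposition is invalid.

No — edge (3,9) lies in no bag.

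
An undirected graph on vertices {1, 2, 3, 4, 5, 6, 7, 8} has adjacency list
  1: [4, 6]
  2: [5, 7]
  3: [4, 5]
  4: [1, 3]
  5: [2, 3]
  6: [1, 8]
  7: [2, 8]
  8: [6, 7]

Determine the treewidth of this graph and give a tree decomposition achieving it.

The largest bag has 3 vertices, giving width 2; this decomposition certifies tw(G) ≤ 2. For the lower bound, G contains the cycle 3–5–2–7–8–6–1–4–3, so G is not a forest; only forests have treewidth ≤ 1, hence tw(G) ≥ 2. Therefore the treewidth is 2.

Treewidth 2.
Bags: B1 = {2, 3, 5}  B2 = {2, 3, 7}  B3 = {3, 7, 8}  B4 = {3, 6, 8}  B5 = {1, 3, 6}  B6 = {1, 3, 4}
Tree: B1–B2, B2–B3, B3–B4, B4–B5, B5–B6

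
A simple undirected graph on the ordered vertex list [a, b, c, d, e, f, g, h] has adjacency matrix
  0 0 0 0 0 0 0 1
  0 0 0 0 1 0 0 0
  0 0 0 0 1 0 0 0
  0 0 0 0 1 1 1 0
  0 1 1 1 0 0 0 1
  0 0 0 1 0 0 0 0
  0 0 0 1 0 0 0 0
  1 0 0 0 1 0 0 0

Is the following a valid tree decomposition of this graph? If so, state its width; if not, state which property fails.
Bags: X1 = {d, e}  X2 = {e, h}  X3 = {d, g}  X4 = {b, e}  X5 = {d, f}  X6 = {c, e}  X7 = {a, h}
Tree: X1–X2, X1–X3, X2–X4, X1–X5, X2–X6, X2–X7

Yes; width 1.

Every vertex of G appears in some bag (union = {a, b, c, d, e, f, g, h}); every edge is covered by a bag; and for each vertex v the set of bags containing v is connected in the bag tree. The decomposition is therefore valid. The largest bag has 2 vertices, so the width is 1.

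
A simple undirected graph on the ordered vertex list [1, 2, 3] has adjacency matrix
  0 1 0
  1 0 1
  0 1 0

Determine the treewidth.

1

A width-1 tree decomposition is:
Bags: B1 = {1, 2}  B2 = {2, 3}
Tree: B1–B2
Every bag has size at most 2, so the width is 2 − 1 = 1 and tw(G) ≤ 1. Any graph with an edge has treewidth ≥ 1, and G has the edge 2–1. The upper and lower bounds meet at 1, so that is the treewidth.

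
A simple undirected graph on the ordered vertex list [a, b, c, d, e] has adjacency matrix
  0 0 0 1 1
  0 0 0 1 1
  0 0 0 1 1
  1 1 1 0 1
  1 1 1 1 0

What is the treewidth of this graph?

2

A width-2 tree decomposition is:
Bags: B1 = {b, d, e}  B2 = {c, d, e}  B3 = {a, d, e}
Tree: B1–B2, B2–B3
Each bag holds 3 vertices, so the decomposition has width 2, which upper-bounds the treewidth. Conversely, {c, d, e} is a clique of size 3, and the vertices of any clique must share a bag in every tree decomposition; so some bag has ≥ 3 vertices and tw(G) ≥ 2. Combining the bounds, tw(G) = 2.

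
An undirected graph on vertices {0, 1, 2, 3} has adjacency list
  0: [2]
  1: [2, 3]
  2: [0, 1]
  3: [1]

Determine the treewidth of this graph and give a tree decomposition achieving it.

Each bag holds 2 vertices, so the decomposition has width 1, which upper-bounds the treewidth. Any graph with an edge has treewidth ≥ 1, and G has the edge 1–3. Combining the bounds, tw(G) = 1.

Treewidth 1.
One such decomposition:
Bags: B1 = {1, 3}  B2 = {1, 2}  B3 = {0, 2}
Tree: B1–B2, B2–B3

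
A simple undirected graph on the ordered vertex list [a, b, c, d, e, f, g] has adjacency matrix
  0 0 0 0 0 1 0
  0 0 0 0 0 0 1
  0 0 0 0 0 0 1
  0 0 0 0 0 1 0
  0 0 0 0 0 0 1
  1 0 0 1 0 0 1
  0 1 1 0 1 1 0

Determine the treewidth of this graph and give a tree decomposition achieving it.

Treewidth 1.
One optimal decomposition is:
Bags: B1 = {f, g}  B2 = {b, g}  B3 = {a, f}  B4 = {c, g}  B5 = {e, g}  B6 = {d, f}
Tree: B1–B2, B1–B3, B1–B4, B2–B5, B1–B6

Every bag has size at most 2, so the width is 2 − 1 = 1 and tw(G) ≤ 1. Any graph with an edge has treewidth ≥ 1, and G has the edge g–f. The upper and lower bounds meet at 1, so that is the treewidth.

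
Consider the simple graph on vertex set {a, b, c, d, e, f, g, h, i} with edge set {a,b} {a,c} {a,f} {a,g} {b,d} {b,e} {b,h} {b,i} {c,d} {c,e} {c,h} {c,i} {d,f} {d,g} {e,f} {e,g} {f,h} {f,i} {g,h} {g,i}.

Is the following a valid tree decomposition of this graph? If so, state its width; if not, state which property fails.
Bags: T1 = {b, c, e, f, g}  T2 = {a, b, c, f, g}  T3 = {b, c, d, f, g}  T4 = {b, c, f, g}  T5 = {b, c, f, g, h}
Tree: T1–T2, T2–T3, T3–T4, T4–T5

No — vertex i appears in no bag.

A tree decomposition must satisfy three properties: every vertex lies in some bag; for every edge, both endpoints lie together in some bag; and for every vertex, the bags containing it form a connected subtree. Here vertex i appears in no bag, so the decomposition is invalid.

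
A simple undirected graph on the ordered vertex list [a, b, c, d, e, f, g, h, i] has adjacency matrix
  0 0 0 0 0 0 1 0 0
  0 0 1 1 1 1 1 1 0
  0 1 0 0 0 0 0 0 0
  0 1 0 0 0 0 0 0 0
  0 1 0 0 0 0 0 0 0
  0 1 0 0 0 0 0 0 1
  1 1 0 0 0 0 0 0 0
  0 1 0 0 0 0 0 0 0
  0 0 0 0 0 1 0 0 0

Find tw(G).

A width-1 tree decomposition is:
Bags: B1 = {b, c}  B2 = {b, g}  B3 = {b, h}  B4 = {b, d}  B5 = {a, g}  B6 = {b, f}  B7 = {f, i}  B8 = {b, e}
Tree: B1–B2, B1–B3, B3–B4, B2–B5, B1–B6, B6–B7, B6–B8
Every bag has size at most 2, so the width is 2 − 1 = 1 and tw(G) ≤ 1. Any graph with an edge has treewidth ≥ 1, and G has the edge b–c. Therefore the treewidth is 1.

1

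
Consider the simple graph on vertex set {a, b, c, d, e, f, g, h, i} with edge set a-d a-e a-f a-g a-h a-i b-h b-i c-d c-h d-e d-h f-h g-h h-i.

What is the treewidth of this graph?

A width-2 tree decomposition is:
Bags: B1 = {a, d, h}  B2 = {a, h, i}  B3 = {c, d, h}  B4 = {a, g, h}  B5 = {a, f, h}  B6 = {b, h, i}  B7 = {a, d, e}
Tree: B1–B2, B1–B3, B1–B4, B1–B5, B2–B6, B1–B7
Every bag has size at most 3, so the width is 3 − 1 = 2 and tw(G) ≤ 2. For the lower bound, the 3 vertices {a, d, e} are pairwise adjacent, and any tree decomposition puts a clique entirely inside one bag — forcing width ≥ 2. Combining the bounds, tw(G) = 2.

2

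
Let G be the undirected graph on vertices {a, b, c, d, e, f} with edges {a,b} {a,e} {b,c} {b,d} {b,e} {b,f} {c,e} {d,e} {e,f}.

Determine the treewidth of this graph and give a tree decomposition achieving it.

The largest bag has 3 vertices, giving width 2; this decomposition certifies tw(G) ≤ 2. For the lower bound, the 3 vertices {b, d, e} are pairwise adjacent, and any tree decomposition puts a clique entirely inside one bag — forcing width ≥ 2. The upper and lower bounds meet at 2, so that is the treewidth.

Treewidth 2.
One optimal decomposition is:
Bags: B1 = {a, b, e}  B2 = {b, c, e}  B3 = {b, e, f}  B4 = {b, d, e}
Tree: B1–B2, B2–B3, B3–B4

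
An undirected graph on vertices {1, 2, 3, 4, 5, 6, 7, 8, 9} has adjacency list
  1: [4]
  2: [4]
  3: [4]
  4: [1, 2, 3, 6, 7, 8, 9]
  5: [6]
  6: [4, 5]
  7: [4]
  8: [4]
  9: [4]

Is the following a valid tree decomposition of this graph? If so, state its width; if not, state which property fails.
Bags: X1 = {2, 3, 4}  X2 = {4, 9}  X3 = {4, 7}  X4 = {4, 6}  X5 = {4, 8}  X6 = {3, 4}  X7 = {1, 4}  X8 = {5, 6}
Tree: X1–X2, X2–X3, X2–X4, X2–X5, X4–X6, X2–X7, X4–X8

No — bags containing vertex 3 are not connected in the tree.

A tree decomposition must satisfy three properties: every vertex lies in some bag; for every edge, both endpoints lie together in some bag; and for every vertex, the bags containing it form a connected subtree. Here bags containing vertex 3 are not connected in the tree, so the decomposition is invalid.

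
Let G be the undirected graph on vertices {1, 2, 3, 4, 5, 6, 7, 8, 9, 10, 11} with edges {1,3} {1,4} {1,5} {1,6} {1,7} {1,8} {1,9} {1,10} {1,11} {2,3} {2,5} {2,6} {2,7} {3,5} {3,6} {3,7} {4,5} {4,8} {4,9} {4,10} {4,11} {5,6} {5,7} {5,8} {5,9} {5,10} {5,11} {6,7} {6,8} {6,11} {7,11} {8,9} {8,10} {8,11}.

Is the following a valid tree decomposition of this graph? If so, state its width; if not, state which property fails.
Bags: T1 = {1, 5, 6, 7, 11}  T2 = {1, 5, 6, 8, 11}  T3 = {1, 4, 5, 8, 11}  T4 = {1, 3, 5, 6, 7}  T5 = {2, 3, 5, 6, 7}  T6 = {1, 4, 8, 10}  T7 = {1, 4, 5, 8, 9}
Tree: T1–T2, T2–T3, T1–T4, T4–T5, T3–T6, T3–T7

A tree decomposition must satisfy three properties: every vertex lies in some bag; for every edge, both endpoints lie together in some bag; and for every vertex, the bags containing it form a connected subtree. Here edge (5,10) lies in no bag, so the decomposition is invalid.

No — edge (5,10) lies in no bag.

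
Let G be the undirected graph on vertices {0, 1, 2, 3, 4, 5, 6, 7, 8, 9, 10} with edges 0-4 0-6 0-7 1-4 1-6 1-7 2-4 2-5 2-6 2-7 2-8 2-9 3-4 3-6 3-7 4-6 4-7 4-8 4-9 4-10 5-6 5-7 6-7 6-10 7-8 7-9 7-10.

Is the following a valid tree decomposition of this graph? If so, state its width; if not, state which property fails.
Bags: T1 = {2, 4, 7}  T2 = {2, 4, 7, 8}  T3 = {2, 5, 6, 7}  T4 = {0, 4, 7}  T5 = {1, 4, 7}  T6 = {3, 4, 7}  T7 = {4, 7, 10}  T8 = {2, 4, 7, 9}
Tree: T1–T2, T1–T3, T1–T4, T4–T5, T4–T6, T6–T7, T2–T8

A tree decomposition must satisfy three properties: every vertex lies in some bag; for every edge, both endpoints lie together in some bag; and for every vertex, the bags containing it form a connected subtree. Here edge (6,4) lies in no bag, so the decomposition is invalid.

No — edge (6,4) lies in no bag.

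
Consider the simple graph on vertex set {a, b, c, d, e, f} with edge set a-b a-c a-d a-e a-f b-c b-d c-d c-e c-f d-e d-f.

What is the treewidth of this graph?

3

A width-3 tree decomposition is:
Bags: B1 = {a, c, d, e}  B2 = {a, b, c, d}  B3 = {a, c, d, f}
Tree: B1–B2, B1–B3
Every bag has size at most 4, so the width is 4 − 1 = 3 and tw(G) ≤ 3. For the lower bound, the 4 vertices {a, c, d, e} are pairwise adjacent, and any tree decomposition puts a clique entirely inside one bag — forcing width ≥ 3. The upper and lower bounds meet at 3, so that is the treewidth.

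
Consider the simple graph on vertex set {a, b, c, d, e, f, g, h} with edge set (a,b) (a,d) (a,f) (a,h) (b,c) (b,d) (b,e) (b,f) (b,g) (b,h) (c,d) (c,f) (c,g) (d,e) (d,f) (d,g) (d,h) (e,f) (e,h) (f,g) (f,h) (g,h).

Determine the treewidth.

A width-4 tree decomposition is:
Bags: B1 = {a, b, d, f, h}  B2 = {b, d, e, f, h}  B3 = {b, d, f, g, h}  B4 = {b, c, d, f, g}
Tree: B1–B2, B1–B3, B3–B4
Each bag holds 5 vertices, so the decomposition has width 4, which upper-bounds the treewidth. On the other hand G contains the 5-clique {b, d, f, g, h}. A clique must lie in a single bag of any decomposition, so no decomposition can have width below 4. Therefore the treewidth is 4.

4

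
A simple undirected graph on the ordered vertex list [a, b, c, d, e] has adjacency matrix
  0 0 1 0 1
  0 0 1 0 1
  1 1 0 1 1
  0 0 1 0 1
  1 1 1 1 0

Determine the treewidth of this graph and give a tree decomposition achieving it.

Treewidth 2.
One such decomposition:
Bags: B1 = {c, d, e}  B2 = {b, c, e}  B3 = {a, c, e}
Tree: B1–B2, B1–B3

The largest bag has 3 vertices, giving width 2; this decomposition certifies tw(G) ≤ 2. On the other hand G contains the 3-clique {c, d, e}. A clique must lie in a single bag of any decomposition, so no decomposition can have width below 2. Therefore the treewidth is 2.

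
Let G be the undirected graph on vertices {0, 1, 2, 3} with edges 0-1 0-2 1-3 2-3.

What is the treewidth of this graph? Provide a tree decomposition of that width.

The largest bag has 3 vertices, giving width 2; this decomposition certifies tw(G) ≤ 2. Since 0–2–3–1–0 is a cycle in G, G is not acyclic. Forests are exactly the graphs of treewidth ≤ 1, so tw(G) ≥ 2. The upper and lower bounds meet at 2, so that is the treewidth.

Treewidth 2.
One optimal decomposition is:
Bags: B1 = {0, 2, 3}  B2 = {0, 1, 3}
Tree: B1–B2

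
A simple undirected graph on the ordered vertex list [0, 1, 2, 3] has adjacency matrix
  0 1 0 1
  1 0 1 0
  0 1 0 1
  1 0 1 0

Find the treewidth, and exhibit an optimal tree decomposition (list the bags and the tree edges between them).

Treewidth 2.
One optimal decomposition is:
Bags: B1 = {0, 2, 3}  B2 = {0, 1, 2}
Tree: B1–B2

The largest bag has 3 vertices, giving width 2; this decomposition certifies tw(G) ≤ 2. For the lower bound, G contains the cycle 0–3–2–1–0, so G is not a forest; only forests have treewidth ≤ 1, hence tw(G) ≥ 2. Therefore the treewidth is 2.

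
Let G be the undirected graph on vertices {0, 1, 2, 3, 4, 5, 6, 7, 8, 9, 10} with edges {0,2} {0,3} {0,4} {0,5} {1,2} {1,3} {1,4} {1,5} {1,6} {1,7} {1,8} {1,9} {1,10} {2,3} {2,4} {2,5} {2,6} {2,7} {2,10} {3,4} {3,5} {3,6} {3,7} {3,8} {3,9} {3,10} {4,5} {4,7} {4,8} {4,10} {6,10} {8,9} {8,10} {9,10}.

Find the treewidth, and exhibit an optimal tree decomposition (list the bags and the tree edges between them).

Treewidth 4.
One optimal decomposition is:
Bags: B1 = {1, 2, 3, 4, 10}  B2 = {1, 3, 4, 8, 10}  B3 = {1, 2, 3, 4, 5}  B4 = {1, 3, 8, 9, 10}  B5 = {1, 2, 3, 6, 10}  B6 = {1, 2, 3, 4, 7}  B7 = {0, 2, 3, 4, 5}
Tree: B1–B2, B1–B3, B2–B4, B1–B5, B3–B6, B3–B7

Each bag holds 5 vertices, so the decomposition has width 4, which upper-bounds the treewidth. On the other hand G contains the 5-clique {0, 2, 3, 4, 5}. A clique must lie in a single bag of any decomposition, so no decomposition can have width below 4. The upper and lower bounds meet at 4, so that is the treewidth.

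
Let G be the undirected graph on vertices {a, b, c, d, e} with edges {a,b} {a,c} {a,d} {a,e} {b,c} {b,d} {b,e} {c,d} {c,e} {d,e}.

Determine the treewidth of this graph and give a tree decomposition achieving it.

Treewidth 4.
Bags: B1 = {a, b, c, d, e}
Tree: (single bag)

A single bag containing all 5 vertices is trivially a valid decomposition of width 4. For the lower bound, the 5 vertices {a, b, c, d, e} are pairwise adjacent, and any tree decomposition puts a clique entirely inside one bag — forcing width ≥ 4. Hence tw(G) = 4 exactly.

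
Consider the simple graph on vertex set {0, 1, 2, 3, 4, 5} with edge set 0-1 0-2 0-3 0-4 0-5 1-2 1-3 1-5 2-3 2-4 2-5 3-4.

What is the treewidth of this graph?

3

A width-3 tree decomposition is:
Bags: B1 = {0, 1, 2, 3}  B2 = {0, 1, 2, 5}  B3 = {0, 2, 3, 4}
Tree: B1–B2, B1–B3
Each bag holds 4 vertices, so the decomposition has width 3, which upper-bounds the treewidth. For the lower bound, the 4 vertices {0, 1, 2, 3} are pairwise adjacent, and any tree decomposition puts a clique entirely inside one bag — forcing width ≥ 3. Hence tw(G) = 3 exactly.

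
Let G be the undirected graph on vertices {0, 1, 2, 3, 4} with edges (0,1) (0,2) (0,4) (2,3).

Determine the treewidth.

A width-1 tree decomposition is:
Bags: B1 = {0, 1}  B2 = {0, 2}  B3 = {0, 4}  B4 = {2, 3}
Tree: B1–B2, B2–B3, B2–B4
The largest bag has 2 vertices, giving width 1; this decomposition certifies tw(G) ≤ 1. Any graph with an edge has treewidth ≥ 1, and G has the edge 0–1. Hence tw(G) = 1 exactly.

1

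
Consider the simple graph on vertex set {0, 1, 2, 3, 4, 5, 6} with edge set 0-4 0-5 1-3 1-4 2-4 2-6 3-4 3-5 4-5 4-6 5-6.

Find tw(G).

A width-2 tree decomposition is:
Bags: B1 = {4, 5, 6}  B2 = {0, 4, 5}  B3 = {2, 4, 6}  B4 = {3, 4, 5}  B5 = {1, 3, 4}
Tree: B1–B2, B1–B3, B2–B4, B4–B5
Each bag holds 3 vertices, so the decomposition has width 2, which upper-bounds the treewidth. Conversely, {1, 3, 4} is a clique of size 3, and the vertices of any clique must share a bag in every tree decomposition; so some bag has ≥ 3 vertices and tw(G) ≥ 2. Therefore the treewidth is 2.

2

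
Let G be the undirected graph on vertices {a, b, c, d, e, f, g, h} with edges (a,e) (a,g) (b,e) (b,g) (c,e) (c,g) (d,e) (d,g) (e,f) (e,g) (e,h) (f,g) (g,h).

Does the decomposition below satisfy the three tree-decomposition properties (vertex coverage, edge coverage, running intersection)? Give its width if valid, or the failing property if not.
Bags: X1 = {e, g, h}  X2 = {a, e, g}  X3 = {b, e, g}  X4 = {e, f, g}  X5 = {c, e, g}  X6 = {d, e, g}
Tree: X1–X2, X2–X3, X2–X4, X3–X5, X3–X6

Yes; width 2.

Vertex coverage: the bags together contain {a, b, c, d, e, f, g, h}, the full vertex set. Edge coverage: each edge of G has both endpoints in at least one bag. Running intersection: for every vertex, the bags containing it form a connected subtree. All three properties hold, so this is a valid tree decomposition of width max|bag| − 1 = 2, and hence tw(G) ≤ 2.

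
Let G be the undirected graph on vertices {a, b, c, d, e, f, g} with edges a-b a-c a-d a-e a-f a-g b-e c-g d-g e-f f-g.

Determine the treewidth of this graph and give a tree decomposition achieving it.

Every bag has size at most 3, so the width is 3 − 1 = 2 and tw(G) ≤ 2. For the lower bound, the 3 vertices {a, d, g} are pairwise adjacent, and any tree decomposition puts a clique entirely inside one bag — forcing width ≥ 2. Therefore the treewidth is 2.

Treewidth 2.
One optimal decomposition is:
Bags: B1 = {a, f, g}  B2 = {a, e, f}  B3 = {a, d, g}  B4 = {a, b, e}  B5 = {a, c, g}
Tree: B1–B2, B1–B3, B2–B4, B3–B5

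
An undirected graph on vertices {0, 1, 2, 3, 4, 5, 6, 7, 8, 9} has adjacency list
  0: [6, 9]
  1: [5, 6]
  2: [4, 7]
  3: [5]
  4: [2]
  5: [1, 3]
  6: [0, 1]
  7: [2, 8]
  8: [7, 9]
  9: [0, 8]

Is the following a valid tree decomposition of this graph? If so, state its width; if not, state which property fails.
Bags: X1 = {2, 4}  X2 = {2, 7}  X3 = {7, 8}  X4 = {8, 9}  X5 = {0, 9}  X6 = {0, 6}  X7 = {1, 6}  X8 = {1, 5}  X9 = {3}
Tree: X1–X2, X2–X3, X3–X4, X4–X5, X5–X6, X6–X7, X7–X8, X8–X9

No — edge (5,3) lies in no bag.

A tree decomposition must satisfy three properties: every vertex lies in some bag; for every edge, both endpoints lie together in some bag; and for every vertex, the bags containing it form a connected subtree. Here edge (5,3) lies in no bag, so the decomposition is invalid.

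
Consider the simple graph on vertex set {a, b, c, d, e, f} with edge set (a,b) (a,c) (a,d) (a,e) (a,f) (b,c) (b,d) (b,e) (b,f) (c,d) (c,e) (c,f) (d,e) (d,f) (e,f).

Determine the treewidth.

5

A width-5 tree decomposition is:
Bags: B1 = {a, b, c, d, e, f}
Tree: (single bag)
With just one bag of size 6, the width is 6 − 1 = 5, so tw(G) ≤ 5. For the lower bound, the 6 vertices {a, b, c, d, e, f} are pairwise adjacent, and any tree decomposition puts a clique entirely inside one bag — forcing width ≥ 5. The upper and lower bounds meet at 5, so that is the treewidth.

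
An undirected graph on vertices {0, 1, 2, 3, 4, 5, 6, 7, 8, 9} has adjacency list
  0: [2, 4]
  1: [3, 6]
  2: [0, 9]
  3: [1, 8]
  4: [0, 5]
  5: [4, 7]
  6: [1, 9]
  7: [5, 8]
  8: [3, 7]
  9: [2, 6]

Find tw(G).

2

A width-2 tree decomposition is:
Bags: B1 = {0, 2, 4}  B2 = {2, 4, 5}  B3 = {2, 5, 7}  B4 = {2, 7, 8}  B5 = {2, 3, 8}  B6 = {1, 2, 3}  B7 = {1, 2, 6}  B8 = {2, 6, 9}
Tree: B1–B2, B2–B3, B3–B4, B4–B5, B5–B6, B6–B7, B7–B8
The largest bag has 3 vertices, giving width 2; this decomposition certifies tw(G) ≤ 2. The edges 2–0–4–5–7–8–3–1–6–9–2 form a cycle, so G is not a tree and its treewidth is at least 2. The upper and lower bounds meet at 2, so that is the treewidth.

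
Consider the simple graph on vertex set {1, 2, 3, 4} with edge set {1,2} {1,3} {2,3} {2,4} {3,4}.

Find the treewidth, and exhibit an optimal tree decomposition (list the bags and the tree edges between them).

Treewidth 2.
Bags: B1 = {1, 2, 3}  B2 = {2, 3, 4}
Tree: B1–B2

Every bag has size at most 3, so the width is 3 − 1 = 2 and tw(G) ≤ 2. On the other hand G contains the 3-clique {1, 2, 3}. A clique must lie in a single bag of any decomposition, so no decomposition can have width below 2. Therefore the treewidth is 2.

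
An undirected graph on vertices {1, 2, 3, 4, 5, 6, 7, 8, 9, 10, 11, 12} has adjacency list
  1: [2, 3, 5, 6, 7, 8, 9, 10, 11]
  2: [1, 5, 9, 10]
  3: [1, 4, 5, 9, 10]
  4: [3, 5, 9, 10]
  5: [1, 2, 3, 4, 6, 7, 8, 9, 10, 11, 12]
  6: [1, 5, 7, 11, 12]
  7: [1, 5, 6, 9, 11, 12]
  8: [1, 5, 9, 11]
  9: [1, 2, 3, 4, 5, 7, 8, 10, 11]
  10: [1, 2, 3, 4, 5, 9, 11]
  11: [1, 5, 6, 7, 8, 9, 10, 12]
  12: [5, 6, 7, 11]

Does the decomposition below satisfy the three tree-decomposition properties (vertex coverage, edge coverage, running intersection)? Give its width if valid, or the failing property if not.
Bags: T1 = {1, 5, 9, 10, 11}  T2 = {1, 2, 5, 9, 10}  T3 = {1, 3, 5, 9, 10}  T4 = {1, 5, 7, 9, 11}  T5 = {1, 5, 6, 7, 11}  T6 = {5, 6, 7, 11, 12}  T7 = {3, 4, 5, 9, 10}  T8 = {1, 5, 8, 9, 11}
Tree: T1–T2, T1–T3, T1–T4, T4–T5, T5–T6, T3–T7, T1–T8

Vertex coverage: the bags together contain {1, 2, 3, 4, 5, 6, 7, 8, 9, 10, 11, 12}, the full vertex set. Edge coverage: each edge of G has both endpoints in at least one bag. Running intersection: for every vertex, the bags containing it form a connected subtree. All three properties hold, so this is a valid tree decomposition of width max|bag| − 1 = 4, and hence tw(G) ≤ 4.

Yes; width 4.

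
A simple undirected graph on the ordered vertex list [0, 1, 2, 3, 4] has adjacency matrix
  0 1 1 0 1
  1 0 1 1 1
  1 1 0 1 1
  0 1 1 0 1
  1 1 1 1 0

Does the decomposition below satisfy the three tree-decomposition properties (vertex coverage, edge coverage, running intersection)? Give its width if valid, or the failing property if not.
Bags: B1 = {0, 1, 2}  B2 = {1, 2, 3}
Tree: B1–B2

No — vertex 4 appears in no bag.

A tree decomposition must satisfy three properties: every vertex lies in some bag; for every edge, both endpoints lie together in some bag; and for every vertex, the bags containing it form a connected subtree. Here vertex 4 appears in no bag, so the decomposition is invalid.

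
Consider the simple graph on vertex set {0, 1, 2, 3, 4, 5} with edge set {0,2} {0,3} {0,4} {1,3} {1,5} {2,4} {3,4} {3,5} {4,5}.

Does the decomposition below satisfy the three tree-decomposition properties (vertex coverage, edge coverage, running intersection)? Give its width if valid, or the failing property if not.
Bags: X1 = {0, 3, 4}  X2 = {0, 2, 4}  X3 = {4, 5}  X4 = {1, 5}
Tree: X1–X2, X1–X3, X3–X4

No — edge (3,5) lies in no bag.

A tree decomposition must satisfy three properties: every vertex lies in some bag; for every edge, both endpoints lie together in some bag; and for every vertex, the bags containing it form a connected subtree. Here edge (3,5) lies in no bag, so the decomposition is invalid.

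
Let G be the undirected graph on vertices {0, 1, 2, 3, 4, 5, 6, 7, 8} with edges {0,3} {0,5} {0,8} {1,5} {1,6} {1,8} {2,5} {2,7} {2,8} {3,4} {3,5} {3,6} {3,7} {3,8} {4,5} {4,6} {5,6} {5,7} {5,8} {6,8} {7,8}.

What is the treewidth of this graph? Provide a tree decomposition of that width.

Treewidth 3.
One such decomposition:
Bags: B1 = {3, 5, 6, 8}  B2 = {3, 5, 7, 8}  B3 = {1, 5, 6, 8}  B4 = {3, 4, 5, 6}  B5 = {0, 3, 5, 8}  B6 = {2, 5, 7, 8}
Tree: B1–B2, B1–B3, B1–B4, B2–B5, B2–B6

Every bag has size at most 4, so the width is 4 − 1 = 3 and tw(G) ≤ 3. On the other hand G contains the 4-clique {1, 5, 6, 8}. A clique must lie in a single bag of any decomposition, so no decomposition can have width below 3. Hence tw(G) = 3 exactly.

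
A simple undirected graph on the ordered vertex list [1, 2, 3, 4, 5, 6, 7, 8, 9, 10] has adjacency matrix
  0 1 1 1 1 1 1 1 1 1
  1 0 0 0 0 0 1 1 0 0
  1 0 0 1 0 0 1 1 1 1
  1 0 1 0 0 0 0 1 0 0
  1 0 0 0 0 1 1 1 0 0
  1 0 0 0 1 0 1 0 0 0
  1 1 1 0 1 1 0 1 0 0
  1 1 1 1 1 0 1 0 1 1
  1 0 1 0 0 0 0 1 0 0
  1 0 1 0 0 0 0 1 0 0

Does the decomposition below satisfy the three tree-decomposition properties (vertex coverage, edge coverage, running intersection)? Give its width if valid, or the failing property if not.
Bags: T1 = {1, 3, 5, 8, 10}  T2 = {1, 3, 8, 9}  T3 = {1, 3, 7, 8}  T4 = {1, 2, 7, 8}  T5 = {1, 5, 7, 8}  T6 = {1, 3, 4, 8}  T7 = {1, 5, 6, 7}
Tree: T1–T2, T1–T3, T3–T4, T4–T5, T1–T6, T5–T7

A tree decomposition must satisfy three properties: every vertex lies in some bag; for every edge, both endpoints lie together in some bag; and for every vertex, the bags containing it form a connected subtree. Here bags containing vertex 5 are not connected in the tree, so the decomposition is invalid.

No — bags containing vertex 5 are not connected in the tree.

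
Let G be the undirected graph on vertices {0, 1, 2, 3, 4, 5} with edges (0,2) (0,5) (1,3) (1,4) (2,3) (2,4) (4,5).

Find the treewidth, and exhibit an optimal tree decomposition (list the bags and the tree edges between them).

Treewidth 2.
Bags: B1 = {0, 2, 5}  B2 = {2, 4, 5}  B3 = {2, 3, 4}  B4 = {1, 3, 4}
Tree: B1–B2, B2–B3, B3–B4

Each bag holds 3 vertices, so the decomposition has width 2, which upper-bounds the treewidth. The edges 0–5–4–2–0 form a cycle, so G is not a tree and its treewidth is at least 2. Hence tw(G) = 2 exactly.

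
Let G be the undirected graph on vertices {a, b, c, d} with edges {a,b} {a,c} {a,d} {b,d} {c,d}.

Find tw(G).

A width-2 tree decomposition is:
Bags: B1 = {a, c, d}  B2 = {a, b, d}
Tree: B1–B2
The largest bag has 3 vertices, giving width 2; this decomposition certifies tw(G) ≤ 2. Conversely, {a, c, d} is a clique of size 3, and the vertices of any clique must share a bag in every tree decomposition; so some bag has ≥ 3 vertices and tw(G) ≥ 2. Combining the bounds, tw(G) = 2.

2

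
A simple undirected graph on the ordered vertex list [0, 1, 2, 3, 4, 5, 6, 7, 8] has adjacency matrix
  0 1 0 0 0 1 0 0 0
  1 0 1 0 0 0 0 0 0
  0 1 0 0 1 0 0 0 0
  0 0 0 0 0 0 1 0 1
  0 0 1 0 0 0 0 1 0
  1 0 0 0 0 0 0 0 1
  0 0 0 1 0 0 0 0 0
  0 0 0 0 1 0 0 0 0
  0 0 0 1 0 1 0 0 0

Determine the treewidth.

1

A width-1 tree decomposition is:
Bags: B1 = {4, 7}  B2 = {2, 4}  B3 = {1, 2}  B4 = {0, 1}  B5 = {0, 5}  B6 = {5, 8}  B7 = {3, 8}  B8 = {3, 6}
Tree: B1–B2, B2–B3, B3–B4, B4–B5, B5–B6, B6–B7, B7–B8
Every bag has size at most 2, so the width is 2 − 1 = 1 and tw(G) ≤ 1. Since G has at least one edge (e.g. 7–4), it is not an edgeless graph, so tw(G) ≥ 1. The upper and lower bounds meet at 1, so that is the treewidth.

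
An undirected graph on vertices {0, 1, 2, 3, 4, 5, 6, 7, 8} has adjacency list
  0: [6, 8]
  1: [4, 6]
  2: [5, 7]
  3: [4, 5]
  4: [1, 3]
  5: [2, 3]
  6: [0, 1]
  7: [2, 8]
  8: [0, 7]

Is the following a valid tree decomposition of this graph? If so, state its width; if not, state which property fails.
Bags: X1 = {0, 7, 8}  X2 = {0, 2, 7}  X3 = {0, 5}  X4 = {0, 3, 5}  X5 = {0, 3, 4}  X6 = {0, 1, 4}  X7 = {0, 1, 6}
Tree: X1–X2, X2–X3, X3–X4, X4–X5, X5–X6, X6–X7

A tree decomposition must satisfy three properties: every vertex lies in some bag; for every edge, both endpoints lie together in some bag; and for every vertex, the bags containing it form a connected subtree. Here edge (2,5) lies in no bag, so the decomposition is invalid.

No — edge (2,5) lies in no bag.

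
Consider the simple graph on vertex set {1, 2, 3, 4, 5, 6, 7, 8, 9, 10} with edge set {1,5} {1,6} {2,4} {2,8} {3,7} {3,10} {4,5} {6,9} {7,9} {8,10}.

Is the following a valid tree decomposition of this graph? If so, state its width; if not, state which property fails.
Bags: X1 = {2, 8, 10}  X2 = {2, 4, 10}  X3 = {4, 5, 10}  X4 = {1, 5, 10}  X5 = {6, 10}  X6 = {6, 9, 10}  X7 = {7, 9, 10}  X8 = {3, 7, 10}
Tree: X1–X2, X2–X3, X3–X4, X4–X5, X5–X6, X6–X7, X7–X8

A tree decomposition must satisfy three properties: every vertex lies in some bag; for every edge, both endpoints lie together in some bag; and for every vertex, the bags containing it form a connected subtree. Here edge (1,6) lies in no bag, so the decomposition is invalid.

No — edge (1,6) lies in no bag.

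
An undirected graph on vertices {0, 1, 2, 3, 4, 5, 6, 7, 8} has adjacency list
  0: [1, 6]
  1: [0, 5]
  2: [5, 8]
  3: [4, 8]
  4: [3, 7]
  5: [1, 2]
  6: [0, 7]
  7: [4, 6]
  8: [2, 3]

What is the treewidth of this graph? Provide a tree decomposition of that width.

Treewidth 2.
One such decomposition:
Bags: B1 = {3, 4, 8}  B2 = {2, 4, 8}  B3 = {2, 4, 5}  B4 = {1, 4, 5}  B5 = {0, 1, 4}  B6 = {0, 4, 6}  B7 = {4, 6, 7}
Tree: B1–B2, B2–B3, B3–B4, B4–B5, B5–B6, B6–B7

Every bag has size at most 3, so the width is 3 − 1 = 2 and tw(G) ≤ 2. Since 4–3–8–2–5–1–0–6–7–4 is a cycle in G, G is not acyclic. Forests are exactly the graphs of treewidth ≤ 1, so tw(G) ≥ 2. Combining the bounds, tw(G) = 2.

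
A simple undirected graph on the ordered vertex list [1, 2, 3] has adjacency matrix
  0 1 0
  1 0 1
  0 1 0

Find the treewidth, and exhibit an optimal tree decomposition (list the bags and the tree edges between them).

Every bag has size at most 2, so the width is 2 − 1 = 1 and tw(G) ≤ 1. Any graph with an edge has treewidth ≥ 1, and G has the edge 2–1. Therefore the treewidth is 1.

Treewidth 1.
Bags: B1 = {1, 2}  B2 = {2, 3}
Tree: B1–B2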